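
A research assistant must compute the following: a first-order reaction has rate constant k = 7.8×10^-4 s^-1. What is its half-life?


t½ = ln2/k = 0.693147/(7.8×10^-4 s^-1)
= 888.7 s

888.7 s


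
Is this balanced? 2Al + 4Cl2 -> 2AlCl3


Equation: 2Al + 4Cl2 -> 2AlCl3
Check atoms: Al: 2=2, Cl: 8≠6
Not balanced

No, not balanced


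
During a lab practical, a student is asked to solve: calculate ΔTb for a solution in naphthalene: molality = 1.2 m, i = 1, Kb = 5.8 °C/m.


ΔTb = Kb × m × i
= 5.8 × 1.2 × 1
= 6.96 °C

6.96 °C


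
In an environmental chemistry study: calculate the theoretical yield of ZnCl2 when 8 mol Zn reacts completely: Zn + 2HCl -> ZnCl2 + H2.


Mole ratio ZnCl2:Zn = 1:1
n(ZnCl2) = 8 × 1/1 = 8.000 mol
mass = 8.000 × 136.28 = 1090.24 g

1090.24 g


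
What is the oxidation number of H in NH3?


H is +1 with nonmetals
Oxidation number: +1

+1


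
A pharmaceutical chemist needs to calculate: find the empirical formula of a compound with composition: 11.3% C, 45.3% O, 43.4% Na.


Assume 100 g sample. Moles of each element:
  C: 11.3/12.01 = 0.941 mol
  O: 45.3/16.0 = 2.831 mol
  Na: 43.4/22.99 = 1.888 mol
Divide by smallest (0.941):
  C: 0.941/0.941 = 1.0
  O: 2.831/0.941 = 3.01
  Na: 1.888/0.941 = 2.01
Empirical formula: Na2CO3

Na2CO3


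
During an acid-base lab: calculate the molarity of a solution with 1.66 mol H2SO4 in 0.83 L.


M = n/V = 1.66/0.83 = 2.000 mol/L

2.000 M


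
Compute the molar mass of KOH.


M(KOH) = 1×39.1 + 1×16.0 + 1×1.008
= 39.1 + 16.0 + 1.01
= 56.11 g/mol

56.11 g/mol


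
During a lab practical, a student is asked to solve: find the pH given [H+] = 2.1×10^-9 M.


pH = -log10([H+]) = -log10(2.1×10^-9)
= 9 - log10(2.1)
= 9 - 0.32
= 8.68

8.68


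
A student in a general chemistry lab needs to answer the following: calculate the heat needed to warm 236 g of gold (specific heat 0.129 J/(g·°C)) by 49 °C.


q = mcΔT = 236 × 0.129 × 49
= 1491.76 J

1491.76 J


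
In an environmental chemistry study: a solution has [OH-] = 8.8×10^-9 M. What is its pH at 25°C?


pOH = -log10([OH-]) = -log10(8.8×10^-9)
= 9 - log10(8.8) = 8.06
pH = 14 - pOH = 14 - 8.06 = 5.94

5.94


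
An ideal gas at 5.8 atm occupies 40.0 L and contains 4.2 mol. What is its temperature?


PV = nRT  (R = 0.08206 L·atm/(mol·K))
T = PV/(nR) = 5.8×40.0/(4.2×0.08206)
= 232.00/0.344652
= 673.14 K

673.14 K


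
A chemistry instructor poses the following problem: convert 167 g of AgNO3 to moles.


M(AgNO3) = 169.88 g/mol
n = mass/M = 167/169.88 = 0.983 mol

0.983 mol


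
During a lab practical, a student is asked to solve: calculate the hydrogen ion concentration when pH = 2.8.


[H+] = 10^(-pH) = 10^(-2.8)
= 1.58×10^-3 M

1.58×10^-3 M


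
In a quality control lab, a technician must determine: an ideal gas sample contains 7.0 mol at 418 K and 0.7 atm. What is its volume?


PV = nRT  (R = 0.08206 L·atm/(mol·K))
V = nRT/P = 7.0×0.08206×418/0.7
= 343.011 L

343.011 L


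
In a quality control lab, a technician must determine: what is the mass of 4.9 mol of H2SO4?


M(H2SO4) = 98.09 g/mol
mass = n × M = 4.9 × 98.09 = 480.64 g

480.64 g


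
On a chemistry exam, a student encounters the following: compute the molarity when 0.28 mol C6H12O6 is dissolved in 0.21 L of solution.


M = n/V = 0.28/0.21 = 1.333 mol/L

1.333 M


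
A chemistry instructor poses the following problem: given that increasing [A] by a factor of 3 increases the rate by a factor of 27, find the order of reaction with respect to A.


rate ∝ [A]^n
3^n = 27 → n = 3
Order in A: 3

3


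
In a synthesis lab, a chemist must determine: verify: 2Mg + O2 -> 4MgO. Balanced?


Equation: 2Mg + O2 -> 4MgO
Check atoms: Mg: 2≠4, O: 2≠4
Not balanced

No, not balanced


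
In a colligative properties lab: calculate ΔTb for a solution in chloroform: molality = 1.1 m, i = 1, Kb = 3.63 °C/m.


ΔTb = Kb × m × i
= 3.63 × 1.1 × 1
= 3.993 °C

3.993 °C


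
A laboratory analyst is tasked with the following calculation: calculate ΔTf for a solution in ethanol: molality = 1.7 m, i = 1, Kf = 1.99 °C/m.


ΔTf = Kf × m × i
= 1.99 × 1.7 × 1
= 3.383 °C

3.383 °C


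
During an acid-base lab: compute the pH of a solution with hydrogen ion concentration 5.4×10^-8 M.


pH = -log10([H+]) = -log10(5.4×10^-8)
= 8 - log10(5.4)
= 8 - 0.73
= 7.27

7.27


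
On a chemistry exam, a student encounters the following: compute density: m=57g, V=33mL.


ρ = mass/volume
= 57/33
= 1.727 g/mL

1.727 g/mL


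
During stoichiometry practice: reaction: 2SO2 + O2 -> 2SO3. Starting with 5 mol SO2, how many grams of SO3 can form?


Mole ratio SO3:SO2 = 2:2
n(SO3) = 5 × 2/2 = 5.000 mol
mass = 5.000 × 80.07 = 400.35 g

400.35 g


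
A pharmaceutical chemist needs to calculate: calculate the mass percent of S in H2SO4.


M(H2SO4) = 2×1.008 + 1×32.07 + 4×16.0 = 98.086 g/mol
Mass of S = 1 × 32.07 = 32.07 g/mol
% S = 32.07/98.086 × 100 = 32.70%

32.70%


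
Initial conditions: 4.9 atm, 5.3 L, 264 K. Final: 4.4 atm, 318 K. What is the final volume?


P1V1/T1 = P2V2/T2
V2 = P1V1T2/(T1P2)
= 4.9×5.3×318/(264×4.4)
= 7.11 L

7.11 L


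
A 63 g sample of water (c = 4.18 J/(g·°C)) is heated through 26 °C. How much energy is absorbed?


q = mcΔT = 63 × 4.18 × 26
= 6846.84 J

6846.84 J


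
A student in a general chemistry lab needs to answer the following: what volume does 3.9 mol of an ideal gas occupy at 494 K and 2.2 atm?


PV = nRT  (R = 0.08206 L·atm/(mol·K))
V = nRT/P = 3.9×0.08206×494/2.2
= 71.862 L

71.862 L


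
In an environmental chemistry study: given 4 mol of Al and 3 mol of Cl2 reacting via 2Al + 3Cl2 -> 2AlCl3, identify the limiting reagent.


Mole ratio available / coefficient:
  Al: 4/2 = 2.000
  Cl2: 3/3 = 1.000
Smaller ratio is limiting.

Cl2


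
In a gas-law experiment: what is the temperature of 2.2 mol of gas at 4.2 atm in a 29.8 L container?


PV = nRT  (R = 0.08206 L·atm/(mol·K))
T = PV/(nR) = 4.2×29.8/(2.2×0.08206)
= 125.16/0.180532
= 693.28 K

693.28 K


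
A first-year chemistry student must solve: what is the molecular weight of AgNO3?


M(AgNO3) = 1×107.87 + 1×14.01 + 3×16.0
= 107.87 + 14.01 + 48.0
= 169.88 g/mol

169.88 g/mol


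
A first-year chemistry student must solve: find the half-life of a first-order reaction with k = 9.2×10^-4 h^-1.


t½ = ln2/k = 0.693147/(9.2×10^-4 h^-1)
= 753.4 h

753.4 h


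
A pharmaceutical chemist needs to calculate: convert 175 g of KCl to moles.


M(KCl) = 74.55 g/mol
n = mass/M = 175/74.55 = 2.3474 mol

2.3474 mol


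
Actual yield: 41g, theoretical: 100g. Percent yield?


% yield = actual/theoretical × 100
= 41/100 × 100
= 41.0%

41.0%


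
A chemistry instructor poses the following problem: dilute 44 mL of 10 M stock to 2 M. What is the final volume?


C1V1 = C2V2
10 × 44 = 2 × V2
V2 = 440/2 = 220.0 mL

220.0 mL


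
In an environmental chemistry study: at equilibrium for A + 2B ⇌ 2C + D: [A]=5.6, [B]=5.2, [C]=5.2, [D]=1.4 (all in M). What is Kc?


Kc = [C]^2[D]/([A][B]^2)
= (5.2^2 × 1.4^1)/(5.6^1 × 5.2^2)
= 37.856/151.424
= 0.2500

0.2500


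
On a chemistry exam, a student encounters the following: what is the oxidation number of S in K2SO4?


2(+1) + x + 4(-2) = 0, so x = +6
Oxidation number: +6

+6


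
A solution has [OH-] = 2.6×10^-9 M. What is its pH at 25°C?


pOH = -log10([OH-]) = -log10(2.6×10^-9)
= 9 - log10(2.6) = 8.59
pH = 14 - pOH = 14 - 8.59 = 5.41

5.41


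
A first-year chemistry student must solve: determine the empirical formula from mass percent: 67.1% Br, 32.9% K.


Assume 100 g sample. Moles of each element:
  Br: 67.1/79.9 = 0.84 mol
  K: 32.9/39.1 = 0.841 mol
Divide by smallest (0.84):
  Br: 0.84/0.84 = 1.0
  K: 0.841/0.84 = 1.0
Empirical formula: KBr

KBr


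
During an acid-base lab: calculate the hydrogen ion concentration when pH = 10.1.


[H+] = 10^(-pH) = 10^(-10.1)
= 7.94×10^-11 M

7.94×10^-11 M


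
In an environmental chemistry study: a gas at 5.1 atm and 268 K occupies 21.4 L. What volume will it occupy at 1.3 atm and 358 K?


P1V1/T1 = P2V2/T2
V2 = P1V1T2/(T1P2)
= 5.1×21.4×358/(268×1.3)
= 112.147 L

112.147 L


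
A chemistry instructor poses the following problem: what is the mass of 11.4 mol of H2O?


M(H2O) = 18.02 g/mol
mass = n × M = 11.4 × 18.02 = 205.43 g

205.43 g


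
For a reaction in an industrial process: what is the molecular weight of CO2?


M(CO2) = 1×12.01 + 2×16.0
= 12.01 + 32.0
= 44.01 g/mol

44.01 g/mol


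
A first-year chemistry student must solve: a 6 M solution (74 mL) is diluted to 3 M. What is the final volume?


C1V1 = C2V2
6 × 74 = 3 × V2
V2 = 444/3 = 148.0 mL

148.0 mL


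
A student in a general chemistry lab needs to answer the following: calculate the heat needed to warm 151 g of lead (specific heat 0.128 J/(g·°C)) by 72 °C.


q = mcΔT = 151 × 0.128 × 72
= 1391.62 J

1391.62 J


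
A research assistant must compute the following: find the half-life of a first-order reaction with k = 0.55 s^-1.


t½ = ln2/k = 0.693147/(0.55 s^-1)
= 1.260 s

1.260 s


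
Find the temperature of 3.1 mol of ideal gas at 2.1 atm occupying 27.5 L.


PV = nRT  (R = 0.08206 L·atm/(mol·K))
T = PV/(nR) = 2.1×27.5/(3.1×0.08206)
= 57.75/0.254386
= 227.02 K

227.02 K


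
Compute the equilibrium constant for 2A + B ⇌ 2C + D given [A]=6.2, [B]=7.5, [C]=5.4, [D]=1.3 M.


Kc = [C]^2[D]/([A]^2[B])
= (5.4^2 × 1.3^1)/(6.2^2 × 7.5^1)
= 37.908/288.3
= 0.1315

0.1315


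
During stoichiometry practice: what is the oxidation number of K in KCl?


Group 1 metal: +1
Oxidation number: +1

+1


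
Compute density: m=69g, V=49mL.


ρ = mass/volume
= 69/49
= 1.408 g/mL

1.408 g/mL


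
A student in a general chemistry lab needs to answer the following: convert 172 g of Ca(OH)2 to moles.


M(Ca(OH)2) = 74.1 g/mol
n = mass/M = 172/74.1 = 2.3212 mol

2.3212 mol


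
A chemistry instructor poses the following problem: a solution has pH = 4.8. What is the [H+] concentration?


[H+] = 10^(-pH) = 10^(-4.8)
= 1.58×10^-5 M

1.58×10^-5 M


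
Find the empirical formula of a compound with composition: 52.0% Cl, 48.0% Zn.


Assume 100 g sample. Moles of each element:
  Cl: 52.0/35.45 = 1.467 mol
  Zn: 48.0/65.38 = 0.734 mol
Divide by smallest (0.734):
  Cl: 1.467/0.734 = 2.0
  Zn: 0.734/0.734 = 1.0
Empirical formula: ZnCl2

ZnCl2


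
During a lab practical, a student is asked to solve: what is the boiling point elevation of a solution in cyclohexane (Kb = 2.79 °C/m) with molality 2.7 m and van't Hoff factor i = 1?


ΔTb = Kb × m × i
= 2.79 × 2.7 × 1
= 7.533 °C

7.533 °C


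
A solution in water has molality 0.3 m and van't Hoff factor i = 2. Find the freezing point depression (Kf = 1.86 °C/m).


ΔTf = Kf × m × i
= 1.86 × 0.3 × 2
= 1.116 °C

1.116 °C


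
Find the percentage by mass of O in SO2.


M(SO2) = 1×32.07 + 2×16.0 = 64.07 g/mol
Mass of O = 2 × 16.0 = 32.00 g/mol
% O = 32.00/64.07 × 100 = 49.95%

49.95%


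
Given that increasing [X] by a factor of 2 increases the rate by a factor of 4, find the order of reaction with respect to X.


rate ∝ [X]^n
2^n = 4 → n = 2
Order in X: 2

2


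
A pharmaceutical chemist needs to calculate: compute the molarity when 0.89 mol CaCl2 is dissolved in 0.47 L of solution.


M = n/V = 0.89/0.47 = 1.894 mol/L

1.894 M


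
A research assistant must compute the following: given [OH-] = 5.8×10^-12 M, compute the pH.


pOH = -log10([OH-]) = -log10(5.8×10^-12)
= 12 - log10(5.8) = 11.24
pH = 14 - pOH = 14 - 11.24 = 2.76

2.76


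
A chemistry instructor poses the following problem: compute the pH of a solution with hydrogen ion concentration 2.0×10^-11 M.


pH = -log10([H+]) = -log10(2.0×10^-11)
= 11 - log10(2.0)
= 11 - 0.3
= 10.7

10.7


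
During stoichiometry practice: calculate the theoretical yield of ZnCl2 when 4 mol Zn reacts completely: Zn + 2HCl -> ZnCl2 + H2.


Mole ratio ZnCl2:Zn = 1:1
n(ZnCl2) = 4 × 1/1 = 4.000 mol
mass = 4.000 × 136.28 = 545.12 g

545.12 g


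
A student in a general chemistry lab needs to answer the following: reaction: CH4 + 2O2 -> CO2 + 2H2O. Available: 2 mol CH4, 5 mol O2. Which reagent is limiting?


Mole ratio available / coefficient:
  CH4: 2/1 = 2.000
  O2: 5/2 = 2.500
Smaller ratio is limiting.

CH4


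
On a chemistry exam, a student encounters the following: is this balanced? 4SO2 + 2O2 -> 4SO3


Equation: 4SO2 + 2O2 -> 4SO3
Check atoms: O: 12=12, S: 4=4
Balanced

Yes, balanced


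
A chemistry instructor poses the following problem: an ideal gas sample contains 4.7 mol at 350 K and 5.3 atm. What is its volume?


PV = nRT  (R = 0.08206 L·atm/(mol·K))
V = nRT/P = 4.7×0.08206×350/5.3
= 25.47 L

25.47 L


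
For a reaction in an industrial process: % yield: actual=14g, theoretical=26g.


% yield = actual/theoretical × 100
= 14/26 × 100
= 53.85%

53.85%


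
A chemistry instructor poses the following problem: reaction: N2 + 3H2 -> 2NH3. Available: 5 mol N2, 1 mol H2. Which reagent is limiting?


Mole ratio available / coefficient:
  N2: 5/1 = 5.000
  H2: 1/3 = 0.333
Smaller ratio is limiting.

H2


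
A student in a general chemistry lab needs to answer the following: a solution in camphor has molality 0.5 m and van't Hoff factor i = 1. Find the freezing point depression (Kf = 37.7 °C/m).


ΔTf = Kf × m × i
= 37.7 × 0.5 × 1
= 18.85 °C

18.85 °C


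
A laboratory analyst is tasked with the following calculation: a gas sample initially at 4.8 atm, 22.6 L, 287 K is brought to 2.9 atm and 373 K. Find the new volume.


P1V1/T1 = P2V2/T2
V2 = P1V1T2/(T1P2)
= 4.8×22.6×373/(287×2.9)
= 48.616 L

48.616 L


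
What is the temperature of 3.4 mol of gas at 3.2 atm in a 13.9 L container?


PV = nRT  (R = 0.08206 L·atm/(mol·K))
T = PV/(nR) = 3.2×13.9/(3.4×0.08206)
= 44.48/0.279004
= 159.42 K

159.42 K


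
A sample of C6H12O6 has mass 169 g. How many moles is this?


M(C6H12O6) = 180.16 g/mol
n = mass/M = 169/180.16 = 0.9381 mol

0.9381 mol


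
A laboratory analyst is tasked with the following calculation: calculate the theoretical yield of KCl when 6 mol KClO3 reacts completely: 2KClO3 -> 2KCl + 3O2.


Mole ratio KCl:KClO3 = 2:2
n(KCl) = 6 × 2/2 = 6.000 mol
mass = 6.000 × 74.55 = 447.3 g

447.3 g


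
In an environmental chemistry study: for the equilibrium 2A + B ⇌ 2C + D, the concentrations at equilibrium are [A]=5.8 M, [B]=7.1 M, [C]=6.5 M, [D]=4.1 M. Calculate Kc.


Kc = [C]^2[D]/([A]^2[B])
= (6.5^2 × 4.1^1)/(5.8^2 × 7.1^1)
= 173.225/238.844
= 0.7253

0.7253


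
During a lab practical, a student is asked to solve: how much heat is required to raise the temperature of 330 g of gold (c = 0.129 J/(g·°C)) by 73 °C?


q = mcΔT = 330 × 0.129 × 73
= 3107.61 J

3107.61 J


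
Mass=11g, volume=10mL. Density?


ρ = mass/volume
= 11/10
= 1.1 g/mL

1.1 g/mL


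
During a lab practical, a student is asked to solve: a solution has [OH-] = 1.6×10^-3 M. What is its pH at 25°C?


pOH = -log10([OH-]) = -log10(1.6×10^-3)
= 3 - log10(1.6) = 2.8
pH = 14 - pOH = 14 - 2.8 = 11.2

11.2


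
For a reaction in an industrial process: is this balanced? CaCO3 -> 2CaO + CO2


Equation: CaCO3 -> 2CaO + CO2
Check atoms: C: 1=1, Ca: 1≠2, O: 3≠4
Not balanced

No, not balanced


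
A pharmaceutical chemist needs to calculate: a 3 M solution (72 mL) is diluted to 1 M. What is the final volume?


C1V1 = C2V2
3 × 72 = 1 × V2
V2 = 216/1 = 216.0 mL

216.0 mL


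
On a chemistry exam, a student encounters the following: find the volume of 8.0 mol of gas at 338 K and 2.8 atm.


PV = nRT  (R = 0.08206 L·atm/(mol·K))
V = nRT/P = 8.0×0.08206×338/2.8
= 79.247 L

79.247 L


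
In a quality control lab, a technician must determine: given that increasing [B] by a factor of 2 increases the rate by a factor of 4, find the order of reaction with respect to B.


rate ∝ [B]^n
2^n = 4 → n = 2
Order in B: 2

2


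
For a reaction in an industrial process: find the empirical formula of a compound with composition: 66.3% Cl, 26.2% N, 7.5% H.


Assume 100 g sample. Moles of each element:
  Cl: 66.3/35.45 = 1.87 mol
  N: 26.2/14.01 = 1.87 mol
  H: 7.5/1.008 = 7.44 mol
Divide by smallest (1.87):
  Cl: 1.87/1.87 = 1.0
  N: 1.87/1.87 = 1.0
  H: 7.44/1.87 = 3.98
Empirical formula: NH4Cl

NH4Cl


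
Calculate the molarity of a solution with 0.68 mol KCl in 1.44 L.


M = n/V = 0.68/1.44 = 0.472 mol/L

0.472 M


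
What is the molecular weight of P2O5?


M(P2O5) = 2×30.97 + 5×16.0
= 61.94 + 80.0
= 141.94 g/mol

141.94 g/mol


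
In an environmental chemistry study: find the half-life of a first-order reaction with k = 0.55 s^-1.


t½ = ln2/k = 0.693147/(0.55 s^-1)
= 1.260 s

1.260 s


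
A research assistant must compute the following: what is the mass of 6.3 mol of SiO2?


M(SiO2) = 60.09 g/mol
mass = n × M = 6.3 × 60.09 = 378.57 g

378.57 g


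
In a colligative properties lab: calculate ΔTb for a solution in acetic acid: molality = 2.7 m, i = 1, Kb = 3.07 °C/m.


ΔTb = Kb × m × i
= 3.07 × 2.7 × 1
= 8.289 °C

8.289 °C


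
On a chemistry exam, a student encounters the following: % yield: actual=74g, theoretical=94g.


% yield = actual/theoretical × 100
= 74/94 × 100
= 78.72%

78.72%


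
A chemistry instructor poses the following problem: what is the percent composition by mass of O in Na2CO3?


M(Na2CO3) = 2×22.99 + 1×12.01 + 3×16.0 = 105.99 g/mol
Mass of O = 3 × 16.0 = 48.00 g/mol
% O = 48.00/105.99 × 100 = 45.29%

45.29%


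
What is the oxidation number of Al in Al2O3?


Al is +3
Oxidation number: +3

+3


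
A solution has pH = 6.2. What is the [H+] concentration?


[H+] = 10^(-pH) = 10^(-6.2)
= 6.31×10^-7 M

6.31×10^-7 M


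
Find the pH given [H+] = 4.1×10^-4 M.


pH = -log10([H+]) = -log10(4.1×10^-4)
= 4 - log10(4.1)
= 4 - 0.61
= 3.39

3.39


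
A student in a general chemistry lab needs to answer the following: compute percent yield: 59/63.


% yield = actual/theoretical × 100
= 59/63 × 100
= 93.65%

93.65%


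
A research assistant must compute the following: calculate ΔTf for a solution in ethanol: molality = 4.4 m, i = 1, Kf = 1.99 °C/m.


ΔTf = Kf × m × i
= 1.99 × 4.4 × 1
= 8.756 °C

8.756 °C


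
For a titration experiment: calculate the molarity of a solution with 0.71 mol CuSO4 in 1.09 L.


M = n/V = 0.71/1.09 = 0.651 mol/L

0.651 M


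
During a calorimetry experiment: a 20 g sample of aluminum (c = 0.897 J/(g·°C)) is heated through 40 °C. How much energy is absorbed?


q = mcΔT = 20 × 0.897 × 40
= 717.60 J

717.60 J


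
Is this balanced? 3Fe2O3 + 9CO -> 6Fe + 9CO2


Equation: 3Fe2O3 + 9CO -> 6Fe + 9CO2
Check atoms: C: 9=9, Fe: 6=6, O: 18=18
Balanced

Yes, balanced


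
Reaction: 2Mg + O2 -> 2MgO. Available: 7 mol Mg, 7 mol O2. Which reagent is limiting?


Mole ratio available / coefficient:
  Mg: 7/2 = 3.500
  O2: 7/1 = 7.000
Smaller ratio is limiting.

Mg


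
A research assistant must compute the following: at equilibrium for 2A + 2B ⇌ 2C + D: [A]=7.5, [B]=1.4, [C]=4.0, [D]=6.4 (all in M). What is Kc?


Kc = [C]^2[D]/([A]^2[B]^2)
= (4.0^2 × 6.4^1)/(7.5^2 × 1.4^2)
= 102.4/110.25
= 0.9288

0.9288


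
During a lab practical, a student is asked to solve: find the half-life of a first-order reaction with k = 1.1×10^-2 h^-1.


t½ = ln2/k = 0.693147/(1.1×10^-2 h^-1)
= 63.01 h

63.01 h


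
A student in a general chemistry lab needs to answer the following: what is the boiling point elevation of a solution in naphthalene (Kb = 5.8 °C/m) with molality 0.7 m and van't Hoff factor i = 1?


ΔTb = Kb × m × i
= 5.8 × 0.7 × 1
= 4.06 °C

4.06 °C


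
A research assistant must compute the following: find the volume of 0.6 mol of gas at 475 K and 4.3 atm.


PV = nRT  (R = 0.08206 L·atm/(mol·K))
V = nRT/P = 0.6×0.08206×475/4.3
= 5.439 L

5.439 L


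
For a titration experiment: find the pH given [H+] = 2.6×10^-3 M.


pH = -log10([H+]) = -log10(2.6×10^-3)
= 3 - log10(2.6)
= 3 - 0.41
= 2.59

2.59


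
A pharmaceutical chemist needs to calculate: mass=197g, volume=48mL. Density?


ρ = mass/volume
= 197/48
= 4.104 g/mL

4.104 g/mL


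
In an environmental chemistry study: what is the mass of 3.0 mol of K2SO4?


M(K2SO4) = 174.27 g/mol
mass = n × M = 3.0 × 174.27 = 522.81 g

522.81 g


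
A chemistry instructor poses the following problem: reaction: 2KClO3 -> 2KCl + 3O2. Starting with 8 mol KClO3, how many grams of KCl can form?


Mole ratio KCl:KClO3 = 2:2
n(KCl) = 8 × 2/2 = 8.000 mol
mass = 8.000 × 74.55 = 596.4 g

596.4 g


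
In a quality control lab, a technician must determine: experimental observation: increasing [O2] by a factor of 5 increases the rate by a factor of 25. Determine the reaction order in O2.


rate ∝ [O2]^n
5^n = 25 → n = 2
Order in O2: 2

2


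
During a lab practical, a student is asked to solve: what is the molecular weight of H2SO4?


M(H2SO4) = 2×1.008 + 1×32.07 + 4×16.0
= 2.02 + 32.07 + 64.0
= 98.09 g/mol

98.09 g/mol


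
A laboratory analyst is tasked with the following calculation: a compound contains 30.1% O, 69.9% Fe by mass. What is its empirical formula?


Assume 100 g sample. Moles of each element:
  O: 30.1/16.0 = 1.881 mol
  Fe: 69.9/55.85 = 1.252 mol
Divide by smallest (1.252):
  O: 1.881/1.252 = 1.5
  Fe: 1.252/1.252 = 1.0
Multiply all ratios by 2 to obtain whole numbers.
Empirical formula: Fe2O3

Fe2O3


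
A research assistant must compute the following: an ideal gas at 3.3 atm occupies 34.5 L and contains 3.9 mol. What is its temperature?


PV = nRT  (R = 0.08206 L·atm/(mol·K))
T = PV/(nR) = 3.3×34.5/(3.9×0.08206)
= 113.85/0.320034
= 355.74 K

355.74 K


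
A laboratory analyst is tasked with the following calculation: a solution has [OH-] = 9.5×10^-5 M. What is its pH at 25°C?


pOH = -log10([OH-]) = -log10(9.5×10^-5)
= 5 - log10(9.5) = 4.02
pH = 14 - pOH = 14 - 4.02 = 9.98

9.98


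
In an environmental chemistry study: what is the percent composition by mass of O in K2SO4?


M(K2SO4) = 2×39.1 + 1×32.07 + 4×16.0 = 174.27 g/mol
Mass of O = 4 × 16.0 = 64.00 g/mol
% O = 64.00/174.27 × 100 = 36.72%

36.72%


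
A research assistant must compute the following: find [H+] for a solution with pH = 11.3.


[H+] = 10^(-pH) = 10^(-11.3)
= 5.01×10^-12 M

5.01×10^-12 M


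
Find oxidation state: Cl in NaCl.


halide: -1
Oxidation number: -1

-1


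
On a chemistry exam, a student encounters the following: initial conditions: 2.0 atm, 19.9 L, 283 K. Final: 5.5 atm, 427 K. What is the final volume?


P1V1/T1 = P2V2/T2
V2 = P1V1T2/(T1P2)
= 2.0×19.9×427/(283×5.5)
= 10.918 L

10.918 L


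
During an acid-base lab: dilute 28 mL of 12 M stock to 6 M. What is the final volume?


C1V1 = C2V2
12 × 28 = 6 × V2
V2 = 336/6 = 56.0 mL

56.0 mL


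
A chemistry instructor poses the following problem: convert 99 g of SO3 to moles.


M(SO3) = 80.07 g/mol
n = mass/M = 99/80.07 = 1.2364 mol

1.2364 mol


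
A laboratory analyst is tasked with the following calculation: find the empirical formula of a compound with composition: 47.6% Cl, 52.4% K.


Assume 100 g sample. Moles of each element:
  Cl: 47.6/35.45 = 1.343 mol
  K: 52.4/39.1 = 1.34 mol
Divide by smallest (1.34):
  Cl: 1.343/1.34 = 1.0
  K: 1.34/1.34 = 1.0
Empirical formula: KCl

KCl


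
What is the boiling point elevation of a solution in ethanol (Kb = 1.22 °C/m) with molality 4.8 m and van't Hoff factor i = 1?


ΔTb = Kb × m × i
= 1.22 × 4.8 × 1
= 5.856 °C

5.856 °C


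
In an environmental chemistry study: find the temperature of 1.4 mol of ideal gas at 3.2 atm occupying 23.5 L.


PV = nRT  (R = 0.08206 L·atm/(mol·K))
T = PV/(nR) = 3.2×23.5/(1.4×0.08206)
= 75.20/0.114884
= 654.57 K

654.57 K


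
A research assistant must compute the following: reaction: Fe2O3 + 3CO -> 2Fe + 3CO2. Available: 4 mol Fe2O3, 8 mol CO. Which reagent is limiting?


Mole ratio available / coefficient:
  Fe2O3: 4/1 = 4.000
  CO: 8/3 = 2.667
Smaller ratio is limiting.

CO


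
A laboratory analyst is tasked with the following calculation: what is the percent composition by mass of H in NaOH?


M(NaOH) = 1×22.99 + 1×16.0 + 1×1.008 = 39.998 g/mol
Mass of H = 1 × 1.008 = 1.008 g/mol
% H = 1.008/39.998 × 100 = 2.52%

2.52%


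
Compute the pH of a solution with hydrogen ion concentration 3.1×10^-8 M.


pH = -log10([H+]) = -log10(3.1×10^-8)
= 8 - log10(3.1)
= 8 - 0.49
= 7.51

7.51


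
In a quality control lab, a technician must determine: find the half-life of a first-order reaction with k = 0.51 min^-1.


t½ = ln2/k = 0.693147/(0.51 min^-1)
= 1.359 min

1.359 min


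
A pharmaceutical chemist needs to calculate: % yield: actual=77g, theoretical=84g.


% yield = actual/theoretical × 100
= 77/84 × 100
= 91.67%

91.67%


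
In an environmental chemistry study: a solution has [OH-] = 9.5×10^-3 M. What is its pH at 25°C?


pOH = -log10([OH-]) = -log10(9.5×10^-3)
= 3 - log10(9.5) = 2.02
pH = 14 - pOH = 14 - 2.02 = 11.98

11.98


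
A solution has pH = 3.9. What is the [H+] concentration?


[H+] = 10^(-pH) = 10^(-3.9)
= 1.26×10^-4 M

1.26×10^-4 M


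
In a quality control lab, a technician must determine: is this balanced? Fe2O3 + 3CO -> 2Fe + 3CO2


Equation: Fe2O3 + 3CO -> 2Fe + 3CO2
Check atoms: C: 3=3, Fe: 2=2, O: 6=6
Balanced

Yes, balanced


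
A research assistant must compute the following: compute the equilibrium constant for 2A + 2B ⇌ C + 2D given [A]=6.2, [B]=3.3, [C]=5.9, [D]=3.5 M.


Kc = [C][D]^2/([A]^2[B]^2)
= (5.9^1 × 3.5^2)/(6.2^2 × 3.3^2)
= 72.275/418.6116
= 0.1727

0.1727


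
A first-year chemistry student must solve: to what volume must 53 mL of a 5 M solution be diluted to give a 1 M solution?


C1V1 = C2V2
5 × 53 = 1 × V2
V2 = 265/1 = 265.0 mL

265.0 mL


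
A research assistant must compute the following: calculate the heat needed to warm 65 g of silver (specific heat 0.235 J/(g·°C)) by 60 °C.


q = mcΔT = 65 × 0.235 × 60
= 916.50 J

916.50 J


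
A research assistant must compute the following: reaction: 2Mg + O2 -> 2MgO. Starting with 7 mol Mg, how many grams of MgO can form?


Mole ratio MgO:Mg = 2:2
n(MgO) = 7 × 2/2 = 7.000 mol
mass = 7.000 × 40.31 = 282.17 g

282.17 g


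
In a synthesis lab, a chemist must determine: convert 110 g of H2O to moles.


M(H2O) = 18.02 g/mol
n = mass/M = 110/18.02 = 6.1043 mol

6.1043 mol


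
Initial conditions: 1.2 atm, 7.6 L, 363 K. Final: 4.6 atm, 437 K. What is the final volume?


P1V1/T1 = P2V2/T2
V2 = P1V1T2/(T1P2)
= 1.2×7.6×437/(363×4.6)
= 2.387 L

2.387 L


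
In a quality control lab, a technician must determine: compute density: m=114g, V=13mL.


ρ = mass/volume
= 114/13
= 8.769 g/mL

8.769 g/mL


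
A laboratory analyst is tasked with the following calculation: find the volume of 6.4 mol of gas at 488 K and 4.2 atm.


PV = nRT  (R = 0.08206 L·atm/(mol·K))
V = nRT/P = 6.4×0.08206×488/4.2
= 61.021 L

61.021 L


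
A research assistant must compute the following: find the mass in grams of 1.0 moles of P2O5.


M(P2O5) = 141.94 g/mol
mass = n × M = 1.0 × 141.94 = 141.94 g

141.94 g


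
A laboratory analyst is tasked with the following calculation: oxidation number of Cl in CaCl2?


halide: -1
Oxidation number: -1

-1


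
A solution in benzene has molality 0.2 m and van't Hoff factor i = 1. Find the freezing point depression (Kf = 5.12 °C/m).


ΔTf = Kf × m × i
= 5.12 × 0.2 × 1
= 1.024 °C

1.024 °C


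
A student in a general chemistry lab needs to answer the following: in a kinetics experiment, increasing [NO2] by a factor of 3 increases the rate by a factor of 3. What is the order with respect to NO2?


rate ∝ [NO2]^n
3^n = 3 → n = 1
Order in NO2: 1

1


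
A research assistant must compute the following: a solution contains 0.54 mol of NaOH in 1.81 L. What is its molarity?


M = n/V = 0.54/1.81 = 0.298 mol/L

0.298 M


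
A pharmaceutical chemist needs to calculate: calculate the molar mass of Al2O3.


M(Al2O3) = 2×26.98 + 3×16.0
= 53.96 + 48.0
= 101.96 g/mol

101.96 g/mol


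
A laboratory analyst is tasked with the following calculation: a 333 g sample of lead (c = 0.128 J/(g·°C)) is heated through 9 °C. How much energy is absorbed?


q = mcΔT = 333 × 0.128 × 9
= 383.62 J

383.62 J


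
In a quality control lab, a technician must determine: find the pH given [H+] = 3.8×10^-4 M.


pH = -log10([H+]) = -log10(3.8×10^-4)
= 4 - log10(3.8)
= 4 - 0.58
= 3.42

3.42


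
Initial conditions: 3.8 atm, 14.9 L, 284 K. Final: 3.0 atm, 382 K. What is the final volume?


P1V1/T1 = P2V2/T2
V2 = P1V1T2/(T1P2)
= 3.8×14.9×382/(284×3.0)
= 25.386 L

25.386 L


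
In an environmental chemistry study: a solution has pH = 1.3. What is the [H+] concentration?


[H+] = 10^(-pH) = 10^(-1.3)
= 5.01×10^-2 M

5.01×10^-2 M


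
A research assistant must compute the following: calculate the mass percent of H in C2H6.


M(C2H6) = 2×12.01 + 6×1.008 = 30.068 g/mol
Mass of H = 6 × 1.008 = 6.048 g/mol
% H = 6.048/30.068 × 100 = 20.11%

20.11%


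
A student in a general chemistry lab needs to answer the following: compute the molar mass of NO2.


M(NO2) = 1×14.01 + 2×16.0
= 14.01 + 32.0
= 46.01 g/mol

46.01 g/mol


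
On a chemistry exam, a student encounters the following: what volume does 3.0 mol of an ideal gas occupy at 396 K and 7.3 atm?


PV = nRT  (R = 0.08206 L·atm/(mol·K))
V = nRT/P = 3.0×0.08206×396/7.3
= 13.354 L

13.354 L


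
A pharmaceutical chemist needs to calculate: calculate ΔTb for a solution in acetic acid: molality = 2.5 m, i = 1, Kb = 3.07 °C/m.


ΔTb = Kb × m × i
= 3.07 × 2.5 × 1
= 7.675 °C

7.675 °C


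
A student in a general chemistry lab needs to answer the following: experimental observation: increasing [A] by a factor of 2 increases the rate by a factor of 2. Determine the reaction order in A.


rate ∝ [A]^n
2^n = 2 → n = 1
Order in A: 1

1


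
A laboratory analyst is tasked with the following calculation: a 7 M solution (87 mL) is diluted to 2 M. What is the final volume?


C1V1 = C2V2
7 × 87 = 2 × V2
V2 = 609/2 = 304.5 mL

304.5 mL


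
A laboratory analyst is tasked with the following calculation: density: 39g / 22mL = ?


ρ = mass/volume
= 39/22
= 1.773 g/mL

1.773 g/mL


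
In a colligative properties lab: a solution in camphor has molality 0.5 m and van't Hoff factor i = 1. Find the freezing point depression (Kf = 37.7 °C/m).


ΔTf = Kf × m × i
= 37.7 × 0.5 × 1
= 18.85 °C

18.85 °C


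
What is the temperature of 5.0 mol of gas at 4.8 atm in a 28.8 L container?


PV = nRT  (R = 0.08206 L·atm/(mol·K))
T = PV/(nR) = 4.8×28.8/(5.0×0.08206)
= 138.24/0.410300
= 336.92 K

336.92 K


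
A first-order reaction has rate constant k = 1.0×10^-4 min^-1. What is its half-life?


t½ = ln2/k = 0.693147/(1.0×10^-4 min^-1)
= 6931 min

6931 min


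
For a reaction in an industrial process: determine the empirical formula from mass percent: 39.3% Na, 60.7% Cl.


Assume 100 g sample. Moles of each element:
  Na: 39.3/22.99 = 1.709 mol
  Cl: 60.7/35.45 = 1.712 mol
Divide by smallest (1.709):
  Na: 1.709/1.709 = 1.0
  Cl: 1.712/1.709 = 1.0
Empirical formula: NaCl

NaCl


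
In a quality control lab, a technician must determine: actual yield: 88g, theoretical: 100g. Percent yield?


% yield = actual/theoretical × 100
= 88/100 × 100
= 88.0%

88.0%


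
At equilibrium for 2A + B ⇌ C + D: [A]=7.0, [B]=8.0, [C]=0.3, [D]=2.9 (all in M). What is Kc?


Kc = [C][D]/([A]^2[B])
= (0.3^1 × 2.9^1)/(7.0^2 × 8.0^1)
= 0.87/392
= 0.002219

0.002219


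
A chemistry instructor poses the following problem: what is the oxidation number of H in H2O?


H is +1 with nonmetals
Oxidation number: +1

+1


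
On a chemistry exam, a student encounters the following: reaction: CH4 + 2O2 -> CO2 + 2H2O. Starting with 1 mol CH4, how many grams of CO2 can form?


Mole ratio CO2:CH4 = 1:1
n(CO2) = 1 × 1/1 = 1.000 mol
mass = 1.000 × 44.01 = 44.01 g

44.01 g


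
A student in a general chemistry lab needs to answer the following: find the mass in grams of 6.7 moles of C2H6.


M(C2H6) = 30.07 g/mol
mass = n × M = 6.7 × 30.07 = 201.47 g

201.47 g


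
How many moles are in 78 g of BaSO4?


M(BaSO4) = 233.4 g/mol
n = mass/M = 78/233.4 = 0.3342 mol

0.3342 mol


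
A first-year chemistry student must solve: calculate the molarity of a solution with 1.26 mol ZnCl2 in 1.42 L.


M = n/V = 1.26/1.42 = 0.887 mol/L

0.887 M


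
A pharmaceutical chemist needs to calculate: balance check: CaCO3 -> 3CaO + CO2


Equation: CaCO3 -> 3CaO + CO2
Check atoms: C: 1=1, Ca: 1≠3, O: 3≠5
Not balanced

No, not balanced


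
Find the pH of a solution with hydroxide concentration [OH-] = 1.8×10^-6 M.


pOH = -log10([OH-]) = -log10(1.8×10^-6)
= 6 - log10(1.8) = 5.74
pH = 14 - pOH = 14 - 5.74 = 8.26

8.26


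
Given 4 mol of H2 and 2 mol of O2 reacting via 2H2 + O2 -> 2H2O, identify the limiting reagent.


Mole ratio available / coefficient:
  H2: 4/2 = 2.000
  O2: 2/1 = 2.000
Smaller ratio is limiting.

neither (stoichiometric); H2 and O2 are fully consumed


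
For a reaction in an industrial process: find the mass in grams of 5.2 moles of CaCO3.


M(CaCO3) = 100.09 g/mol
mass = n × M = 5.2 × 100.09 = 520.47 g

520.47 g


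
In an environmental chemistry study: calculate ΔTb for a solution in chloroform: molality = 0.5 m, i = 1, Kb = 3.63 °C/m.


ΔTb = Kb × m × i
= 3.63 × 0.5 × 1
= 1.815 °C

1.815 °C


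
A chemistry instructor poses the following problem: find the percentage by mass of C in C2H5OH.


M(C2H5OH) = 2×12.01 + 6×1.008 + 1×16.0 = 46.068 g/mol
Mass of C = 2 × 12.01 = 24.02 g/mol
% C = 24.02/46.068 × 100 = 52.14%

52.14%


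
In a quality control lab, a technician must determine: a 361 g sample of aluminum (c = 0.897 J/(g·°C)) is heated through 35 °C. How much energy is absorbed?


q = mcΔT = 361 × 0.897 × 35
= 11333.60 J

11333.60 J


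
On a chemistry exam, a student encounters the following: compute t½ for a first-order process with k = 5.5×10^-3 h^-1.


t½ = ln2/k = 0.693147/(5.5×10^-3 h^-1)
= 126.0 h

126.0 h


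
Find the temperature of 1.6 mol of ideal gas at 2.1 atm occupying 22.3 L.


PV = nRT  (R = 0.08206 L·atm/(mol·K))
T = PV/(nR) = 2.1×22.3/(1.6×0.08206)
= 46.83/0.131296
= 356.67 K

356.67 K


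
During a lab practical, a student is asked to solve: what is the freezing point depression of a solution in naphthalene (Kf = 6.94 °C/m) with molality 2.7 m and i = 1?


ΔTf = Kf × m × i
= 6.94 × 2.7 × 1
= 18.738 °C

18.738 °C


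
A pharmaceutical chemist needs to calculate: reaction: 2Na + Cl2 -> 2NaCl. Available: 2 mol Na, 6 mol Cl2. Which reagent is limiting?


Mole ratio available / coefficient:
  Na: 2/2 = 1.000
  Cl2: 6/1 = 6.000
Smaller ratio is limiting.

Na


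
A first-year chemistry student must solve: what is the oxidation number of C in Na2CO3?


2(+1) + x + 3(-2) = 0, so x = +4
Oxidation number: +4

+4


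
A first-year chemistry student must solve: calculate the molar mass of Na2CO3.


M(Na2CO3) = 2×22.99 + 1×12.01 + 3×16.0
= 45.98 + 12.01 + 48.0
= 105.99 g/mol

105.99 g/mol


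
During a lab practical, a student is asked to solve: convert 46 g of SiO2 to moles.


M(SiO2) = 60.09 g/mol
n = mass/M = 46/60.09 = 0.7655 mol

0.7655 mol


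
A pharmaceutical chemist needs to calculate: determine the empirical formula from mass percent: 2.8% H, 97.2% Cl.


Assume 100 g sample. Moles of each element:
  H: 2.8/1.008 = 2.778 mol
  Cl: 97.2/35.45 = 2.742 mol
Divide by smallest (2.742):
  H: 2.778/2.742 = 1.01
  Cl: 2.742/2.742 = 1.0
Empirical formula: HCl

HCl


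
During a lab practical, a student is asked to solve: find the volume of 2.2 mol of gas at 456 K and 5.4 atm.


PV = nRT  (R = 0.08206 L·atm/(mol·K))
V = nRT/P = 2.2×0.08206×456/5.4
= 15.245 L

15.245 L


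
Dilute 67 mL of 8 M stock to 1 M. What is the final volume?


C1V1 = C2V2
8 × 67 = 1 × V2
V2 = 536/1 = 536.0 mL

536.0 mL


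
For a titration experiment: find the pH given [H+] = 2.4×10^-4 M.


pH = -log10([H+]) = -log10(2.4×10^-4)
= 4 - log10(2.4)
= 4 - 0.38
= 3.62

3.62


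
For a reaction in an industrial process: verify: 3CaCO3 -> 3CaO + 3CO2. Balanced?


Equation: 3CaCO3 -> 3CaO + 3CO2
Check atoms: C: 3=3, Ca: 3=3, O: 9=9
Balanced

Yes, balanced


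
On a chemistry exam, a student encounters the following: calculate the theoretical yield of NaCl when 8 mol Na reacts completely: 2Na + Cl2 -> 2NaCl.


Mole ratio NaCl:Na = 2:2
n(NaCl) = 8 × 2/2 = 8.000 mol
mass = 8.000 × 58.44 = 467.52 g

467.52 g


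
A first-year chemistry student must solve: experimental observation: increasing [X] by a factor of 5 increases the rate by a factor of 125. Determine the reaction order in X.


rate ∝ [X]^n
5^n = 125 → n = 3
Order in X: 3

3


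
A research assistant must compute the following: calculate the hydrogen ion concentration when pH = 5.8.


[H+] = 10^(-pH) = 10^(-5.8)
= 1.58×10^-6 M

1.58×10^-6 M


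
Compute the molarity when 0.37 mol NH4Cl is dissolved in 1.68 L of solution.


M = n/V = 0.37/1.68 = 0.220 mol/L

0.220 M


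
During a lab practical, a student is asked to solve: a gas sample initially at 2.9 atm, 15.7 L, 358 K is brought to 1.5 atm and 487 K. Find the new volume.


P1V1/T1 = P2V2/T2
V2 = P1V1T2/(T1P2)
= 2.9×15.7×487/(358×1.5)
= 41.291 L

41.291 L


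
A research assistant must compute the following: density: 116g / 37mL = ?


ρ = mass/volume
= 116/37
= 3.135 g/mL

3.135 g/mL


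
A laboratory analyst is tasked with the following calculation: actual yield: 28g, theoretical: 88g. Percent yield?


% yield = actual/theoretical × 100
= 28/88 × 100
= 31.82%

31.82%


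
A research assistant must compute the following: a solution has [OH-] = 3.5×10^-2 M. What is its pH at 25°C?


pOH = -log10([OH-]) = -log10(3.5×10^-2)
= 2 - log10(3.5) = 1.46
pH = 14 - pOH = 14 - 1.46 = 12.54

12.54


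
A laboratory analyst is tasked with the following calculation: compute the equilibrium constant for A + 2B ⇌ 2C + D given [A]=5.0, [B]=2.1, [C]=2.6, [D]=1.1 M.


Kc = [C]^2[D]/([A][B]^2)
= (2.6^2 × 1.1^1)/(5.0^1 × 2.1^2)
= 7.436/22.05
= 0.3372

0.3372


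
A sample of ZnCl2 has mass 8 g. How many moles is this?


M(ZnCl2) = 136.28 g/mol
n = mass/M = 8/136.28 = 0.0587 mol

0.0587 mol


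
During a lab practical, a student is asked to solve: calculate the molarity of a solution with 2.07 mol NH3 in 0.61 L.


M = n/V = 2.07/0.61 = 3.393 mol/L

3.393 M


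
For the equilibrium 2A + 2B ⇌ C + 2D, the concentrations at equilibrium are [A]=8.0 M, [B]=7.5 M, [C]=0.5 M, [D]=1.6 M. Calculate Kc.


Kc = [C][D]^2/([A]^2[B]^2)
= (0.5^1 × 1.6^2)/(8.0^2 × 7.5^2)
= 1.28/3600
= 3.556×10^-4

3.556×10^-4


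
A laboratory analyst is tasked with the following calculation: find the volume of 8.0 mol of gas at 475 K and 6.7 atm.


PV = nRT  (R = 0.08206 L·atm/(mol·K))
V = nRT/P = 8.0×0.08206×475/6.7
= 46.541 L

46.541 L


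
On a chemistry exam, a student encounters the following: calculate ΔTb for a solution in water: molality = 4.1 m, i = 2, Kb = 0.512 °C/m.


ΔTb = Kb × m × i
= 0.512 × 4.1 × 2
= 4.1984 °C

4.1984 °C
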